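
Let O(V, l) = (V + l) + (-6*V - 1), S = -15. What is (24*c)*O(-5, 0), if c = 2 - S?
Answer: 9792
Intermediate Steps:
O(V, l) = -1 + l - 5*V (O(V, l) = (V + l) + (-1 - 6*V) = -1 + l - 5*V)
c = 17 (c = 2 - 1*(-15) = 2 + 15 = 17)
(24*c)*O(-5, 0) = (24*17)*(-1 + 0 - 5*(-5)) = 408*(-1 + 0 + 25) = 408*24 = 9792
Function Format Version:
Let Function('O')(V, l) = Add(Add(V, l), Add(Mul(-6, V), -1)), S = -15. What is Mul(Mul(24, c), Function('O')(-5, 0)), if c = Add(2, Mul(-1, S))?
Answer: 9792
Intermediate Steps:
Function('O')(V, l) = Add(-1, l, Mul(-5, V)) (Function('O')(V, l) = Add(Add(V, l), Add(-1, Mul(-6, V))) = Add(-1, l, Mul(-5, V)))
c = 17 (c = Add(2, Mul(-1, -15)) = Add(2, 15) = 17)
Mul(Mul(24, c), Function('O')(-5, 0)) = Mul(Mul(24, 17), Add(-1, 0, Mul(-5, -5))) = Mul(408, Add(-1, 0, 25)) = Mul(408, 24) = 9792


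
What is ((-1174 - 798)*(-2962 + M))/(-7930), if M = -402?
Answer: -3316904/3965 ≈ -836.55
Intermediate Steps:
((-1174 - 798)*(-2962 + M))/(-7930) = ((-1174 - 798)*(-2962 - 402))/(-7930) = -1972*(-3364)*(-1/7930) = 6633808*(-1/7930) = -3316904/3965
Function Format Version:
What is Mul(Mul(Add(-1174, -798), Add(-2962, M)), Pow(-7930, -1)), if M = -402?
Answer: Rational(-3316904, 3965) ≈ -836.55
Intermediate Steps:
Mul(Mul(Add(-1174, -798), Add(-2962, M)), Pow(-7930, -1)) = Mul(Mul(Add(-1174, -798), Add(-2962, -402)), Pow(-7930, -1)) = Mul(Mul(-1972, -3364), Rational(-1, 7930)) = Mul(6633808, Rational(-1, 7930)) = Rational(-3316904, 3965)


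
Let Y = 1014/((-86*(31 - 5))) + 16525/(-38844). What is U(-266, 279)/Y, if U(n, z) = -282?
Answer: 471022344/1468033 ≈ 320.85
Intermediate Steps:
Y = -1468033/1670292 (Y = 1014/((-86*26)) + 16525*(-1/38844) = 1014/(-2236) - 16525/38844 = 1014*(-1/2236) - 16525/38844 = -39/86 - 16525/38844 = -1468033/1670292 ≈ -0.87891)
U(-266, 279)/Y = -282/(-1468033/1670292) = -282*(-1670292/1468033) = 471022344/1468033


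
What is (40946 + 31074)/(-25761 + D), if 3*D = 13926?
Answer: -72020/21119 ≈ -3.4102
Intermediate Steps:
D = 4642 (D = (1/3)*13926 = 4642)
(40946 + 31074)/(-25761 + D) = (40946 + 31074)/(-25761 + 4642) = 72020/(-21119) = 72020*(-1/21119) = -72020/21119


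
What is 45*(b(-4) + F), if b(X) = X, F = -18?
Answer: -990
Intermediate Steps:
45*(b(-4) + F) = 45*(-4 - 18) = 45*(-22) = -990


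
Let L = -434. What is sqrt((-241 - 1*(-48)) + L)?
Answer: I*sqrt(627) ≈ 25.04*I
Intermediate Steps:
sqrt((-241 - 1*(-48)) + L) = sqrt((-241 - 1*(-48)) - 434) = sqrt((-241 + 48) - 434) = sqrt(-193 - 434) = sqrt(-627) = I*sqrt(627)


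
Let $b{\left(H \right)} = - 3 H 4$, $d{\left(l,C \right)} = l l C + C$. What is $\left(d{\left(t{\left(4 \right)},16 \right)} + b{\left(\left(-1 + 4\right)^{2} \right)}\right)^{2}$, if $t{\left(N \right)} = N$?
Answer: $26896$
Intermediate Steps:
$d{\left(l,C \right)} = C + C l^{2}$ ($d{\left(l,C \right)} = l^{2} C + C = C l^{2} + C = C + C l^{2}$)
$b{\left(H \right)} = - 12 H$
$\left(d{\left(t{\left(4 \right)},16 \right)} + b{\left(\left(-1 + 4\right)^{2} \right)}\right)^{2} = \left(16 \left(1 + 4^{2}\right) - 12 \left(-1 + 4\right)^{2}\right)^{2} = \left(16 \left(1 + 16\right) - 12 \cdot 3^{2}\right)^{2} = \left(16 \cdot 17 - 108\right)^{2} = \left(272 - 108\right)^{2} = 164^{2} = 26896$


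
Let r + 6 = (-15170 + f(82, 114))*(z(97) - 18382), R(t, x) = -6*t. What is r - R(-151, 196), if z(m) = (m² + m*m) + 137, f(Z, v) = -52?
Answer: -8723118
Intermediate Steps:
z(m) = 137 + 2*m² (z(m) = (m² + m²) + 137 = 2*m² + 137 = 137 + 2*m²)
r = -8722212 (r = -6 + (-15170 - 52)*((137 + 2*97²) - 18382) = -6 - 15222*((137 + 2*9409) - 18382) = -6 - 15222*((137 + 18818) - 18382) = -6 - 15222*(18955 - 18382) = -6 - 15222*573 = -6 - 8722206 = -8722212)
r - R(-151, 196) = -8722212 - (-6)*(-151) = -8722212 - 1*906 = -8722212 - 906 = -8723118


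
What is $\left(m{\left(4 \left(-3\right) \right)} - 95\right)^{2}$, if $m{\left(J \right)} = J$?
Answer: $11449$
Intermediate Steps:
$\left(m{\left(4 \left(-3\right) \right)} - 95\right)^{2} = \left(4 \left(-3\right) - 95\right)^{2} = \left(-12 - 95\right)^{2} = \left(-107\right)^{2} = 11449$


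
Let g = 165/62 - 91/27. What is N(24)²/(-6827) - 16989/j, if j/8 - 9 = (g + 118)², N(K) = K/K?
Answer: -81331880099825/526724616615886 ≈ -0.15441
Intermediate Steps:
N(K) = 1
g = -1187/1674 (g = 165*(1/62) - 91*1/27 = 165/62 - 91/27 = -1187/1674 ≈ -0.70908)
j = 77153159018/700569 (j = 72 + 8*(-1187/1674 + 118)² = 72 + 8*(196345/1674)² = 72 + 8*(38551359025/2802276) = 72 + 77102718050/700569 = 77153159018/700569 ≈ 1.1013e+5)
N(24)²/(-6827) - 16989/j = 1²/(-6827) - 16989/77153159018/700569 = 1*(-1/6827) - 16989*700569/77153159018 = -1/6827 - 11901966741/77153159018 = -81331880099825/526724616615886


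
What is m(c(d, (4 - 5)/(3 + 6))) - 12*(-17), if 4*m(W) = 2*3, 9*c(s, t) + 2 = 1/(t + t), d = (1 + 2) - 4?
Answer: 411/2 ≈ 205.50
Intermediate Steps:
d = -1 (d = 3 - 4 = -1)
c(s, t) = -2/9 + 1/(18*t) (c(s, t) = -2/9 + 1/(9*(t + t)) = -2/9 + 1/(9*((2*t))) = -2/9 + (1/(2*t))/9 = -2/9 + 1/(18*t))
m(W) = 3/2 (m(W) = (2*3)/4 = (¼)*6 = 3/2)
m(c(d, (4 - 5)/(3 + 6))) - 12*(-17) = 3/2 - 12*(-17) = 3/2 + 204 = 411/2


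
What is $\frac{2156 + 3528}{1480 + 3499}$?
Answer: $\frac{5684}{4979} \approx 1.1416$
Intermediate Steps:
$\frac{2156 + 3528}{1480 + 3499} = \frac{5684}{4979}$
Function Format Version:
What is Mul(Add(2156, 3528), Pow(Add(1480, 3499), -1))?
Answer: Rational(5684, 4979) ≈ 1.1416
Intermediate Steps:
Mul(Add(2156, 3528), Pow(Add(1480, 3499), -1)) = Mul(5684, Pow(4979, -1)) = Mul(5684, Rational(1, 4979)) = Rational(5684, 4979)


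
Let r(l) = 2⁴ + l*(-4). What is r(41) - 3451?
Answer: -3599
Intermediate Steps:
r(l) = 16 - 4*l
r(41) - 3451 = (16 - 4*41) - 3451 = (16 - 164) - 3451 = -148 - 3451 = -3599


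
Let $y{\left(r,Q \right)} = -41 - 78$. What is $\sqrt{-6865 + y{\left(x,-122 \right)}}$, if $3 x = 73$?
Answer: $6 i \sqrt{194} \approx 83.57 i$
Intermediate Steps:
$x = \frac{73}{3}$ ($x = \frac{1}{3} \cdot 73 = \frac{73}{3} \approx 24.333$)
$y{\left(r,Q \right)} = -119$
$\sqrt{-6865 + y{\left(x,-122 \right)}} = \sqrt{-6865 - 119} = \sqrt{-6984} = 6 i \sqrt{194}$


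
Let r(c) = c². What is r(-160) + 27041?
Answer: 52641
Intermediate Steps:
r(-160) + 27041 = (-160)² + 27041 = 25600 + 27041 = 52641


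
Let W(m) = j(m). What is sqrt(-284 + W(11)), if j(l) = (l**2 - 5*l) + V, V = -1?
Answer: I*sqrt(219) ≈ 14.799*I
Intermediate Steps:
j(l) = -1 + l**2 - 5*l (j(l) = (l**2 - 5*l) - 1 = -1 + l**2 - 5*l)
W(m) = -1 + m**2 - 5*m
sqrt(-284 + W(11)) = sqrt(-284 + (-1 + 11**2 - 5*11)) = sqrt(-284 + (-1 + 121 - 55)) = sqrt(-284 + 65) = sqrt(-219) = I*sqrt(219)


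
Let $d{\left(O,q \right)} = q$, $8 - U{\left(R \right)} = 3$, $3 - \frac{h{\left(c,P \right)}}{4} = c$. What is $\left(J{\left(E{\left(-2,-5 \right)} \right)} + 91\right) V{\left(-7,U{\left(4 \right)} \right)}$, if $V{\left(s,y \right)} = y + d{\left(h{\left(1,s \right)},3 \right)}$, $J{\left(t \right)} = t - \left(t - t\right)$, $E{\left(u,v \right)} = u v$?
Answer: $808$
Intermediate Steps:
$h{\left(c,P \right)} = 12 - 4 c$
$U{\left(R \right)} = 5$ ($U{\left(R \right)} = 8 - 3 = 5$)
$J{\left(t \right)} = t$ ($J{\left(t \right)} = t - 0 = t + 0 = t$)
$V{\left(s,y \right)} = 3 + y$ ($V{\left(s,y \right)} = y + 3 = 3 + y$)
$\left(J{\left(E{\left(-2,-5 \right)} \right)} + 91\right) V{\left(-7,U{\left(4 \right)} \right)} = \left(\left(-2\right) \left(-5\right) + 91\right) \left(3 + 5\right) = \left(10 + 91\right) 8 = 101 \cdot 8 = 808$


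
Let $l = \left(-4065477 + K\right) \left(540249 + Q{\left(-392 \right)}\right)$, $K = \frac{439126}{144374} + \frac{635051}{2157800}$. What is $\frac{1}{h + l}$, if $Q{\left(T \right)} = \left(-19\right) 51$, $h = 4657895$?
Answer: $- \frac{3894127715}{8537578982324093473841} \approx -4.5612 \cdot 10^{-13}$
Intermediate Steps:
$K = \frac{519615467937}{155765108600}$ ($K = 439126 \cdot \frac{1}{144374} + 635051 \cdot \frac{1}{2157800} = \frac{219563}{72187} + \frac{635051}{2157800} = \frac{519615467937}{155765108600} \approx 3.3359$)
$Q{\left(T \right)} = -969$
$l = - \frac{8537597120762106533766}{3894127715}$ ($l = \left(-4065477 + \frac{519615467937}{155765108600}\right) \left(540249 - 969\right) = \left(- \frac{633258946800334263}{155765108600}\right) 539280 = - \frac{8537597120762106533766}{3894127715} \approx -2.1924 \cdot 10^{12}$)
$\frac{1}{h + l} = \frac{1}{4657895 - \frac{8537597120762106533766}{3894127715}} = \frac{1}{- \frac{8537578982324093473841}{3894127715}} = - \frac{3894127715}{8537578982324093473841}$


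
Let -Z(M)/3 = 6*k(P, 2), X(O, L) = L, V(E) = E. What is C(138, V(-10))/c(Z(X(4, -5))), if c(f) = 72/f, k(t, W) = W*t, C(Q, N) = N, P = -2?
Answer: -10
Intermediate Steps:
Z(M) = 72 (Z(M) = -18*2*(-2) = -18*(-4) = -3*(-24) = 72)
C(138, V(-10))/c(Z(X(4, -5))) = -10/1 = -10*1 = -10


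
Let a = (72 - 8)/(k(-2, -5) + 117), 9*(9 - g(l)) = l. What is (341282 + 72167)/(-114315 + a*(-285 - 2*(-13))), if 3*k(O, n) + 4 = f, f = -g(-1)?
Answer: -1257298409/348079467 ≈ -3.6121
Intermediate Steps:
g(l) = 9 - l/9
f = -82/9 (f = -(9 - ⅑*(-1)) = -(9 + ⅑) = -1*82/9 = -82/9 ≈ -9.1111)
k(O, n) = -118/27 (k(O, n) = -4/3 + (⅓)*(-82/9) = -4/3 - 82/27 = -118/27)
a = 1728/3041 (a = (72 - 8)/(-118/27 + 117) = 64/(3041/27) = 64*(27/3041) = 1728/3041 ≈ 0.56823)
(341282 + 72167)/(-114315 + a*(-285 - 2*(-13))) = (341282 + 72167)/(-114315 + 1728*(-285 - 2*(-13))/3041) = 413449/(-114315 + 1728*(-285 + 26)/3041) = 413449/(-114315 + (1728/3041)*(-259)) = 413449/(-114315 - 447552/3041) = 413449/(-348079467/3041) = 413449*(-3041/348079467) = -1257298409/348079467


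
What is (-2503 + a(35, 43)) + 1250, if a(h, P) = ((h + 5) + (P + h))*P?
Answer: 3821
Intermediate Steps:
a(h, P) = P*(5 + P + 2*h) (a(h, P) = ((5 + h) + (P + h))*P = (5 + P + 2*h)*P = P*(5 + P + 2*h))
(-2503 + a(35, 43)) + 1250 = (-2503 + 43*(5 + 43 + 2*35)) + 1250 = (-2503 + 43*(5 + 43 + 70)) + 1250 = (-2503 + 43*118) + 1250 = (-2503 + 5074) + 1250 = 2571 + 1250 = 3821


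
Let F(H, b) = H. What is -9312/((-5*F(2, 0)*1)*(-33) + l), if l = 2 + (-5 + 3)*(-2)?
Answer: -194/7 ≈ -27.714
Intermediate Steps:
l = 6 (l = 2 - 2*(-2) = 2 + 4 = 6)
-9312/((-5*F(2, 0)*1)*(-33) + l) = -9312/((-5*2*1)*(-33) + 6) = -9312/(-10*1*(-33) + 6) = -9312/(-10*(-33) + 6) = -9312/(330 + 6) = -9312/336 = -9312*1/336 = -194/7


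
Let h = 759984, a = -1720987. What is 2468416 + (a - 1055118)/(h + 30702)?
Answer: 1951739197271/790686 ≈ 2.4684e+6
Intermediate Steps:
2468416 + (a - 1055118)/(h + 30702) = 2468416 + (-1720987 - 1055118)/(759984 + 30702) = 2468416 - 2776105/790686 = 1951739197271/790686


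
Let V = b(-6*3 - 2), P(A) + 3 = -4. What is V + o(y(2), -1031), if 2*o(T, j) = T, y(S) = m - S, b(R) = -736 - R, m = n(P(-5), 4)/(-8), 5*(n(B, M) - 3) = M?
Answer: -57379/80 ≈ -717.24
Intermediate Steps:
P(A) = -7 (P(A) = -3 - 4 = -7)
n(B, M) = 3 + M/5
m = -19/40 (m = (3 + (1/5)*4)/(-8) = (3 + 4/5)*(-1/8) = (19/5)*(-1/8) = -19/40 ≈ -0.47500)
y(S) = -19/40 - S
o(T, j) = T/2
V = -716 (V = -736 - (-6*3 - 2) = -736 - (-18 - 2) = -736 - 1*(-20) = -736 + 20 = -716)
V + o(y(2), -1031) = -716 + (-19/40 - 1*2)/2 = -716 + (-19/40 - 2)/2 = -716 + (1/2)*(-99/40) = -716 - 99/80 = -57379/80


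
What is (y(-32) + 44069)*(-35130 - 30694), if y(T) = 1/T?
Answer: -2900795799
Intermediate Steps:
(y(-32) + 44069)*(-35130 - 30694) = (1/(-32) + 44069)*(-35130 - 30694) = (-1/32 + 44069)*(-65824) = (1410207/32)*(-65824) = -2900795799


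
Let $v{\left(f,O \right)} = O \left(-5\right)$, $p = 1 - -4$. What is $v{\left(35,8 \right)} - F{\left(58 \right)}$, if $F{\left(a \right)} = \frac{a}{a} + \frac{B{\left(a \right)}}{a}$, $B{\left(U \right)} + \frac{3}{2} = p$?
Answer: $- \frac{4763}{116} \approx -41.06$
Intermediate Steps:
$p = 5$ ($p = 1 + 4 = 5$)
$B{\left(U \right)} = \frac{7}{2}$ ($B{\left(U \right)} = - \frac{3}{2} + 5 = \frac{7}{2}$)
$v{\left(f,O \right)} = - 5 O$
$F{\left(a \right)} = 1 + \frac{7}{2 a}$ ($F{\left(a \right)} = \frac{a}{a} + \frac{7}{2 a} = 1 + \frac{7}{2 a}$)
$v{\left(35,8 \right)} - F{\left(58 \right)} = \left(-5\right) 8 - \frac{\frac{7}{2} + 58}{58} = -40 - \frac{1}{58} \cdot \frac{123}{2} = -40 - \frac{123}{116} = - \frac{4763}{116}$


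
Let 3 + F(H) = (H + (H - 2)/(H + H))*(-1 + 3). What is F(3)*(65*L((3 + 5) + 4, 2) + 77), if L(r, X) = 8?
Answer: 1990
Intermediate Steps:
F(H) = -3 + 2*H + (-2 + H)/H (F(H) = -3 + (H + (H - 2)/(H + H))*(-1 + 3) = -3 + (H + (-2 + H)/((2*H)))*2 = -3 + (H + (-2 + H)*(1/(2*H)))*2 = -3 + (H + (-2 + H)/(2*H))*2 = -3 + (2*H + (-2 + H)/H) = -3 + 2*H + (-2 + H)/H)
F(3)*(65*L((3 + 5) + 4, 2) + 77) = (-2 - 2/3 + 2*3)*(65*8 + 77) = (-2 - 2*⅓ + 6)*(520 + 77) = (-2 - ⅔ + 6)*597 = (10/3)*597 = 1990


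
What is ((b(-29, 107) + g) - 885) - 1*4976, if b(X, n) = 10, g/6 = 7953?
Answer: 41867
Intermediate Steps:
g = 47718 (g = 6*7953 = 47718)
((b(-29, 107) + g) - 885) - 1*4976 = ((10 + 47718) - 885) - 1*4976 = (47728 - 885) - 4976 = 46843 - 4976 = 41867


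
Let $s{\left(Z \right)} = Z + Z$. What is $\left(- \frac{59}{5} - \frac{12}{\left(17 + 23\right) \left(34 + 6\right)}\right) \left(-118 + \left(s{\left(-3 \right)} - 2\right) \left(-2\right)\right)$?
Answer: $\frac{240873}{200} \approx 1204.4$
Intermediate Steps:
$s{\left(Z \right)} = 2 Z$
$\left(- \frac{59}{5} - \frac{12}{\left(17 + 23\right) \left(34 + 6\right)}\right) \left(-118 + \left(s{\left(-3 \right)} - 2\right) \left(-2\right)\right) = \left(- \frac{59}{5} - \frac{12}{\left(17 + 23\right) \left(34 + 6\right)}\right) \left(-118 + \left(2 \left(-3\right) - 2\right) \left(-2\right)\right) = \left(\left(-59\right) \frac{1}{5} - \frac{12}{40 \cdot 40}\right) \left(-118 + \left(-6 - 2\right) \left(-2\right)\right) = \left(- \frac{59}{5} - \frac{12}{1600}\right) \left(-118 - -16\right) = \left(- \frac{59}{5} - \frac{3}{400}\right) \left(-118 + 16\right) = \left(- \frac{59}{5} - \frac{3}{400}\right) \left(-102\right) = \left(- \frac{4723}{400}\right) \left(-102\right) = \frac{240873}{200}$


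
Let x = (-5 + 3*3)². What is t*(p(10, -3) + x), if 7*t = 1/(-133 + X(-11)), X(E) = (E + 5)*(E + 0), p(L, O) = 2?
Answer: -18/469 ≈ -0.038380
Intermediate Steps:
X(E) = E*(5 + E) (X(E) = (5 + E)*E = E*(5 + E))
t = -1/469 (t = 1/(7*(-133 - 11*(5 - 11))) = 1/(7*(-133 - 11*(-6))) = 1/(7*(-133 + 66)) = (⅐)/(-67) = (⅐)*(-1/67) = -1/469 ≈ -0.0021322)
x = 16 (x = (-5 + 9)² = 4² = 16)
t*(p(10, -3) + x) = -(2 + 16)/469 = -1/469*18 = -18/469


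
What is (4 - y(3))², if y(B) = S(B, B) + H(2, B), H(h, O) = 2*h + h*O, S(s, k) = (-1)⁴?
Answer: 49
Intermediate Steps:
S(s, k) = 1
H(h, O) = 2*h + O*h
y(B) = 5 + 2*B (y(B) = 1 + 2*(2 + B) = 1 + (4 + 2*B) = 5 + 2*B)
(4 - y(3))² = (4 - (5 + 2*3))² = (4 - (5 + 6))² = (4 - 1*11)² = (4 - 11)² = (-7)² = 49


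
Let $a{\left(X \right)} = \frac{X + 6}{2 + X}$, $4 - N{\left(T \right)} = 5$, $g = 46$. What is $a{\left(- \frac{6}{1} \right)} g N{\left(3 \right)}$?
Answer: $0$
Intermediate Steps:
$N{\left(T \right)} = -1$ ($N{\left(T \right)} = 4 - 5 = -1$)
$a{\left(X \right)} = \frac{6 + X}{2 + X}$
$a{\left(- \frac{6}{1} \right)} g N{\left(3 \right)} = \frac{6 - \frac{6}{1}}{2 - \frac{6}{1}} \cdot 46 \left(-1\right) = \frac{6 - 6}{2 - 6} \cdot 46 \left(-1\right) = \frac{1}{-4} \cdot 0 \cdot 46 \left(-1\right) = \left(- \frac{1}{4}\right) 0 \cdot 46 \left(-1\right) = 0 \cdot 46 \left(-1\right) = 0 \left(-1\right) = 0$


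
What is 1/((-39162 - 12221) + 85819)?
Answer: 1/34436 ≈ 2.9039e-5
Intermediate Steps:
1/((-39162 - 12221) + 85819) = 1/(-51383 + 85819) = 1/34436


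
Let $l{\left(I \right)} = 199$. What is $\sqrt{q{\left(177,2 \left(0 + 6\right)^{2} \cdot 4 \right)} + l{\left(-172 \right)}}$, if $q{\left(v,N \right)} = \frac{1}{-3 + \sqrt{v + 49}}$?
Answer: $\frac{\sqrt{-596 + 199 \sqrt{226}}}{\sqrt{-3 + \sqrt{226}}} \approx 14.11$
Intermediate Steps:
$q{\left(v,N \right)} = \frac{1}{-3 + \sqrt{49 + v}}$
$\sqrt{q{\left(177,2 \left(0 + 6\right)^{2} \cdot 4 \right)} + l{\left(-172 \right)}} = \sqrt{\frac{1}{-3 + \sqrt{49 + 177}} + 199} = \sqrt{\frac{1}{-3 + \sqrt{226}} + 199} = \sqrt{199 + \frac{1}{-3 + \sqrt{226}}}$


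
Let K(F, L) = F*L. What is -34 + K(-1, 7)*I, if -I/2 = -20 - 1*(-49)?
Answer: 372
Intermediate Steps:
I = -58 (I = -2*(-20 - 1*(-49)) = -2*(-20 + 49) = -2*29 = -58)
-34 + K(-1, 7)*I = -34 - 1*7*(-58) = -34 - 7*(-58) = -34 + 406 = 372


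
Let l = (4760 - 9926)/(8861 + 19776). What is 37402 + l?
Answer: 153010844/4091 ≈ 37402.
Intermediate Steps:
l = -738/4091 (l = -5166/28637 = -5166*1/28637 = -738/4091 ≈ -0.18040)
37402 + l = 37402 - 738/4091 = 153010844/4091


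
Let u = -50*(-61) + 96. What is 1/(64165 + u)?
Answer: 1/67311 ≈ 1.4856e-5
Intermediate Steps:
u = 3146 (u = 3050 + 96 = 3146)
1/(64165 + u) = 1/(64165 + 3146) = 1/67311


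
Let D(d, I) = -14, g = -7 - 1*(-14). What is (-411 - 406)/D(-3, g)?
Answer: 817/14 ≈ 58.357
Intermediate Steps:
g = 7 (g = -7 + 14 = 7)
(-411 - 406)/D(-3, g) = (-411 - 406)/(-14) = -817*(-1/14) = 817/14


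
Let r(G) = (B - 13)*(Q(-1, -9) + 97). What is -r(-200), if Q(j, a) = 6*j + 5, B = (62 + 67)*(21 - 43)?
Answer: 273696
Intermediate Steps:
B = -2838 (B = 129*(-22) = -2838)
Q(j, a) = 5 + 6*j
r(G) = -273696 (r(G) = (-2838 - 13)*((5 + 6*(-1)) + 97) = -2851*((5 - 6) + 97) = -2851*(-1 + 97) = -2851*96 = -273696)
-r(-200) = -1*(-273696) = 273696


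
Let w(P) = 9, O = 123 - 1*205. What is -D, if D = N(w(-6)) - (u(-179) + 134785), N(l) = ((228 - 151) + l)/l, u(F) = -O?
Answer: 1213717/9 ≈ 1.3486e+5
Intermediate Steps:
O = -82 (O = 123 - 205 = -82)
u(F) = 82 (u(F) = -1*(-82) = 82)
N(l) = (77 + l)/l
D = -1213717/9 (D = (77 + 9)/9 - (82 + 134785) = (1/9)*86 - 1*134867 = 86/9 - 134867 = -1213717/9 ≈ -1.3486e+5)
-D = -1*(-1213717/9) = 1213717/9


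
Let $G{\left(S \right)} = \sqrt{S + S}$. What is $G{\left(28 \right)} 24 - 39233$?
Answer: $-39233 + 48 \sqrt{14} \approx -39053.0$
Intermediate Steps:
$G{\left(S \right)} = \sqrt{2} \sqrt{S}$ ($G{\left(S \right)} = \sqrt{2 S} = \sqrt{2} \sqrt{S}$)
$G{\left(28 \right)} 24 - 39233 = \sqrt{2} \sqrt{28} \cdot 24 - 39233 = \sqrt{2} \cdot 2 \sqrt{7} \cdot 24 - 39233 = 2 \sqrt{14} \cdot 24 - 39233 = 48 \sqrt{14} - 39233 = -39233 + 48 \sqrt{14}$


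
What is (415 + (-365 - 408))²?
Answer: 128164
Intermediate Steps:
(415 + (-365 - 408))² = (415 - 773)² = (-358)² = 128164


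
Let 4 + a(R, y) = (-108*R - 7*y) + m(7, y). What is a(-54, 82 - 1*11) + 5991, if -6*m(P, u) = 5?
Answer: 67927/6 ≈ 11321.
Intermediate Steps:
m(P, u) = -⅚ (m(P, u) = -⅙*5 = -⅚)
a(R, y) = -29/6 - 108*R - 7*y (a(R, y) = -4 + ((-108*R - 7*y) - ⅚) = -4 + (-⅚ - 108*R - 7*y) = -29/6 - 108*R - 7*y)
a(-54, 82 - 1*11) + 5991 = (-29/6 - 108*(-54) - 7*(82 - 1*11)) + 5991 = (-29/6 + 5832 - 7*(82 - 11)) + 5991 = (-29/6 + 5832 - 7*71) + 5991 = (-29/6 + 5832 - 497) + 5991 = 31981/6 + 5991 = 67927/6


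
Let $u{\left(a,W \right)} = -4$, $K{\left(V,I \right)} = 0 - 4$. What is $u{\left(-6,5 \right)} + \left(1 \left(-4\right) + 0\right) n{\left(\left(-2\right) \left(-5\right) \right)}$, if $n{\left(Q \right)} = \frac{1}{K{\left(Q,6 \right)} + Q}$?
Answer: $- \frac{14}{3} \approx -4.6667$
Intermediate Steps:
$K{\left(V,I \right)} = -4$
$n{\left(Q \right)} = \frac{1}{-4 + Q}$
$u{\left(-6,5 \right)} + \left(1 \left(-4\right) + 0\right) n{\left(\left(-2\right) \left(-5\right) \right)} = -4 + \frac{1 \left(-4\right) + 0}{-4 - -10} = -4 + \frac{-4 + 0}{-4 + 10} = -4 - \frac{4}{6} = -4 - \frac{2}{3} = - \frac{14}{3}$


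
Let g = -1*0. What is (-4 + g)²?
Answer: 16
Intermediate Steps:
g = 0
(-4 + g)² = (-4 + 0)² = (-4)² = 16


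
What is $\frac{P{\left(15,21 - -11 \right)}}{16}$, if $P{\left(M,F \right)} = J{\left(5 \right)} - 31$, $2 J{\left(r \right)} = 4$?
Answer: $- \frac{29}{16} \approx -1.8125$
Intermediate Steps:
$J{\left(r \right)} = 2$ ($J{\left(r \right)} = \frac{1}{2} \cdot 4 = 2$)
$P{\left(M,F \right)} = -29$ ($P{\left(M,F \right)} = 2 - 31 = -29$)
$\frac{P{\left(15,21 - -11 \right)}}{16} = - \frac{29}{16}$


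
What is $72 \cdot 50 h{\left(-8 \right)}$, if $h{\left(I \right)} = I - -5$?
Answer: $-10800$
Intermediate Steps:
$h{\left(I \right)} = 5 + I$ ($h{\left(I \right)} = I + 5 = 5 + I$)
$72 \cdot 50 h{\left(-8 \right)} = 72 \cdot 50 \left(5 - 8\right) = 3600 \left(-3\right) = -10800$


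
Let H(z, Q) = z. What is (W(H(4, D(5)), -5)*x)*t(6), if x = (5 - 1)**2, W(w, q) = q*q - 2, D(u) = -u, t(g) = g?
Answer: 2208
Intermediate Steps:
W(w, q) = -2 + q**2 (W(w, q) = q**2 - 2 = -2 + q**2)
x = 16 (x = 4**2 = 16)
(W(H(4, D(5)), -5)*x)*t(6) = ((-2 + (-5)**2)*16)*6 = ((-2 + 25)*16)*6 = (23*16)*6 = 368*6 = 2208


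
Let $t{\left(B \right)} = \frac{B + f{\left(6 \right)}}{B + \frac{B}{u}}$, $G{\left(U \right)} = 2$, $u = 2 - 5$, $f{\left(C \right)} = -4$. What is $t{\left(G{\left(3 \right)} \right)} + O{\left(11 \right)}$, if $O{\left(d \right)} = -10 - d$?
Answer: $- \frac{45}{2} \approx -22.5$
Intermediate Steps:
$u = -3$ ($u = 2 - 5 = -3$)
$t{\left(B \right)} = \frac{3 \left(-4 + B\right)}{2 B}$ ($t{\left(B \right)} = \frac{B - 4}{B + \frac{B}{-3}} = \frac{-4 + B}{B + B \left(- \frac{1}{3}\right)} = \frac{-4 + B}{B - \frac{B}{3}} = \frac{-4 + B}{\frac{2}{3} B} = \left(-4 + B\right) \frac{3}{2 B} = \frac{3 \left(-4 + B\right)}{2 B}$)
$t{\left(G{\left(3 \right)} \right)} + O{\left(11 \right)} = \left(\frac{3}{2} - \frac{6}{2}\right) - 21 = \left(\frac{3}{2} - 3\right) - 21 = - \frac{3}{2} - 21 = - \frac{45}{2}$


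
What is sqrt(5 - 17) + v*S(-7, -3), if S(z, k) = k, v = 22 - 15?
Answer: -21 + 2*I*sqrt(3) ≈ -21.0 + 3.4641*I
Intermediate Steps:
v = 7
sqrt(5 - 17) + v*S(-7, -3) = sqrt(5 - 17) + 7*(-3) = sqrt(-12) - 21 = 2*I*sqrt(3) - 21 = -21 + 2*I*sqrt(3)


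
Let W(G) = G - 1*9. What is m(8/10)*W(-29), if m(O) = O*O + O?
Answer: -1368/25 ≈ -54.720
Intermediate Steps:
W(G) = -9 + G (W(G) = G - 9 = -9 + G)
m(O) = O + O**2 (m(O) = O**2 + O = O + O**2)
m(8/10)*W(-29) = ((8/10)*(1 + 8/10))*(-9 - 29) = ((8*(1/10))*(1 + 8*(1/10)))*(-38) = (4*(1 + 4/5)/5)*(-38) = ((4/5)*(9/5))*(-38) = (36/25)*(-38) = -1368/25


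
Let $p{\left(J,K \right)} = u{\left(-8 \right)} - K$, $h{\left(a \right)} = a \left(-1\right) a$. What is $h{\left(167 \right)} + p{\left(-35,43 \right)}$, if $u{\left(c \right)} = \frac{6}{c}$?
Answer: $- \frac{111731}{4} \approx -27933.0$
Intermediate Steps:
$h{\left(a \right)} = - a^{2}$ ($h{\left(a \right)} = - a a = - a^{2}$)
$p{\left(J,K \right)} = - \frac{3}{4} - K$ ($p{\left(J,K \right)} = \frac{6}{-8} - K = 6 \left(- \frac{1}{8}\right) - K = - \frac{3}{4} - K$)
$h{\left(167 \right)} + p{\left(-35,43 \right)} = - 167^{2} - \frac{175}{4} = \left(-1\right) 27889 - \frac{175}{4} = -27889 - \frac{175}{4} = - \frac{111731}{4}$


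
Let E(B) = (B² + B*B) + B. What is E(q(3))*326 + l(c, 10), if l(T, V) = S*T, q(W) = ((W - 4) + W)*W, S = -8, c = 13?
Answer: 25324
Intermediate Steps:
q(W) = W*(-4 + 2*W) (q(W) = ((-4 + W) + W)*W = (-4 + 2*W)*W = W*(-4 + 2*W))
l(T, V) = -8*T
E(B) = B + 2*B² (E(B) = (B² + B²) + B = 2*B² + B = B + 2*B²)
E(q(3))*326 + l(c, 10) = ((2*3*(-2 + 3))*(1 + 2*(2*3*(-2 + 3))))*326 - 8*13 = ((2*3*1)*(1 + 2*(2*3*1)))*326 - 104 = (6*(1 + 2*6))*326 - 104 = (6*(1 + 12))*326 - 104 = (6*13)*326 - 104 = 78*326 - 104 = 25428 - 104 = 25324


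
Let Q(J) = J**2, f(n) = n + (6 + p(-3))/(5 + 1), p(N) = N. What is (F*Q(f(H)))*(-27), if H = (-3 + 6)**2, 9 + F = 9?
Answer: 0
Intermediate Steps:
F = 0 (F = -9 + 9 = 0)
H = 9 (H = 3**2 = 9)
f(n) = 1/2 + n (f(n) = n + (6 - 3)/(5 + 1) = n + 3/6 = n + 3*(1/6) = n + 1/2 = 1/2 + n)
(F*Q(f(H)))*(-27) = (0*(1/2 + 9)**2)*(-27) = (0*(19/2)**2)*(-27) = (0*(361/4))*(-27) = 0*(-27) = 0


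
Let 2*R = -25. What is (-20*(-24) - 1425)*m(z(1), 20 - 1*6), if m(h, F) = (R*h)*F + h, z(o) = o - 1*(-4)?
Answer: 822150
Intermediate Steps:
R = -25/2 (R = (1/2)*(-25) = -25/2 ≈ -12.500)
z(o) = 4 + o (z(o) = o + 4 = 4 + o)
m(h, F) = h - 25*F*h/2 (m(h, F) = (-25*h/2)*F + h = -25*F*h/2 + h = h - 25*F*h/2)
(-20*(-24) - 1425)*m(z(1), 20 - 1*6) = (-20*(-24) - 1425)*((4 + 1)*(2 - 25*(20 - 1*6))/2) = (480 - 1425)*((1/2)*5*(2 - 25*(20 - 6))) = -945*5*(2 - 25*14)/2 = -945*5*(2 - 350)/2 = -945*5*(-348)/2 = -945*(-870) = 822150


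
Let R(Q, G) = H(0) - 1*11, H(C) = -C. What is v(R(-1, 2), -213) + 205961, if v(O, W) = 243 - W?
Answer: 206417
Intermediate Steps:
R(Q, G) = -11 (R(Q, G) = -1*0 - 1*11 = 0 - 11 = -11)
v(R(-1, 2), -213) + 205961 = (243 - 1*(-213)) + 205961 = (243 + 213) + 205961 = 456 + 205961 = 206417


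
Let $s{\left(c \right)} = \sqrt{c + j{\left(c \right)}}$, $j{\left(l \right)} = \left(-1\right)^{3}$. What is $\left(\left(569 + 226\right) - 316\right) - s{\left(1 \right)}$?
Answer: $479$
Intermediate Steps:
$j{\left(l \right)} = -1$
$s{\left(c \right)} = \sqrt{-1 + c}$ ($s{\left(c \right)} = \sqrt{c - 1} = \sqrt{-1 + c}$)
$\left(\left(569 + 226\right) - 316\right) - s{\left(1 \right)} = \left(\left(569 + 226\right) - 316\right) - \sqrt{-1 + 1} = \left(795 - 316\right) - \sqrt{0} = 479 - 0 = 479 + 0 = 479$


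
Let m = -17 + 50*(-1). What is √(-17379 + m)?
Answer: I*√17446 ≈ 132.08*I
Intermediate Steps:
m = -67 (m = -17 - 50 = -67)
√(-17379 + m) = √(-17379 - 67) = √(-17446) = I*√17446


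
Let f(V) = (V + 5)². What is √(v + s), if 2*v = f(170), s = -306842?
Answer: I*√1166118/2 ≈ 539.93*I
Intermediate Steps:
f(V) = (5 + V)²
v = 30625/2 (v = (5 + 170)²/2 = (½)*175² = (½)*30625 = 30625/2 ≈ 15313.)
√(v + s) = √(30625/2 - 306842) = √(-583059/2) = I*√1166118/2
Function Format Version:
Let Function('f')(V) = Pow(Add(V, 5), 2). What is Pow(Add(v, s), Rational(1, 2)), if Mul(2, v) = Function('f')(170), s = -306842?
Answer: Mul(Rational(1, 2), I, Pow(1166118, Rational(1, 2))) ≈ Mul(539.93, I)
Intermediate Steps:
Function('f')(V) = Pow(Add(5, V), 2)
v = Rational(30625, 2) (v = Mul(Rational(1, 2), Pow(Add(5, 170), 2)) = Mul(Rational(1, 2), Pow(175, 2)) = Mul(Rational(1, 2), 30625) = Rational(30625, 2) ≈ 15313.)
Pow(Add(v, s), Rational(1, 2)) = Pow(Add(Rational(30625, 2), -306842), Rational(1, 2)) = Pow(Rational(-583059, 2), Rational(1, 2)) = Mul(Rational(1, 2), I, Pow(1166118, Rational(1, 2)))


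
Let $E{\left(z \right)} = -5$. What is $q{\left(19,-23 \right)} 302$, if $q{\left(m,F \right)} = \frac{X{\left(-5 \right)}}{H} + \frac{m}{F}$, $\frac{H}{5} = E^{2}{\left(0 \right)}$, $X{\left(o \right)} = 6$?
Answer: $- \frac{675574}{2875} \approx -234.98$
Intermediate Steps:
$H = 125$ ($H = 5 \left(-5\right)^{2} = 5 \cdot 25 = 125$)
$q{\left(m,F \right)} = \frac{6}{125} + \frac{m}{F}$
$q{\left(19,-23 \right)} 302 = \left(\frac{6}{125} + \frac{19}{-23}\right) 302 = \left(\frac{6}{125} + 19 \left(- \frac{1}{23}\right)\right) 302 = \left(\frac{6}{125} - \frac{19}{23}\right) 302 = \left(- \frac{2237}{2875}\right) 302 = - \frac{675574}{2875}$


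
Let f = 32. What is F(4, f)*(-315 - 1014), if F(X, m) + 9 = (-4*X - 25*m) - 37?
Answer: 1145598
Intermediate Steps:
F(X, m) = -46 - 25*m - 4*X (F(X, m) = -9 + ((-4*X - 25*m) - 37) = -9 + ((-25*m - 4*X) - 37) = -9 + (-37 - 25*m - 4*X) = -46 - 25*m - 4*X)
F(4, f)*(-315 - 1014) = (-46 - 25*32 - 4*4)*(-315 - 1014) = (-46 - 800 - 16)*(-1329) = -862*(-1329) = 1145598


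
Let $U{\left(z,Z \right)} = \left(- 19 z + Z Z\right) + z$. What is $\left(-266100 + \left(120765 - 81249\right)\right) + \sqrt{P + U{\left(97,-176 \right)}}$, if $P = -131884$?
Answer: $-226584 + 3 i \sqrt{11406} \approx -2.2658 \cdot 10^{5} + 320.4 i$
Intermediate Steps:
$U{\left(z,Z \right)} = Z^{2} - 18 z$ ($U{\left(z,Z \right)} = \left(- 19 z + Z^{2}\right) + z = \left(Z^{2} - 19 z\right) + z = Z^{2} - 18 z$)
$\left(-266100 + \left(120765 - 81249\right)\right) + \sqrt{P + U{\left(97,-176 \right)}} = \left(-266100 + \left(120765 - 81249\right)\right) + \sqrt{-131884 + \left(\left(-176\right)^{2} - 1746\right)} = \left(-266100 + \left(120765 - 81249\right)\right) + \sqrt{-131884 + \left(30976 - 1746\right)} = \left(-266100 + 39516\right) + \sqrt{-131884 + 29230} = -226584 + \sqrt{-102654} = -226584 + 3 i \sqrt{11406}$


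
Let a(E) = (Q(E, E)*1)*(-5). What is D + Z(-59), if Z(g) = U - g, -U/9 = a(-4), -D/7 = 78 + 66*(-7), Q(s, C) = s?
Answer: 2567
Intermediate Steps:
D = 2688 (D = -7*(78 + 66*(-7)) = -7*(78 - 462) = -7*(-384) = 2688)
a(E) = -5*E (a(E) = (E*1)*(-5) = E*(-5) = -5*E)
U = -180 (U = -(-45)*(-4) = -9*20 = -180)
Z(g) = -180 - g
D + Z(-59) = 2688 + (-180 - 1*(-59)) = 2688 + (-180 + 59) = 2688 - 121 = 2567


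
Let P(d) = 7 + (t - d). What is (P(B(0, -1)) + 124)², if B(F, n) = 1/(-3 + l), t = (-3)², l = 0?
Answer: 177241/9 ≈ 19693.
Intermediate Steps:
t = 9
B(F, n) = -⅓ (B(F, n) = 1/(-3 + 0) = 1/(-3) = -⅓)
P(d) = 16 - d (P(d) = 7 + (9 - d) = 16 - d)
(P(B(0, -1)) + 124)² = ((16 - 1*(-⅓)) + 124)² = ((16 + ⅓) + 124)² = (49/3 + 124)² = (421/3)² = 177241/9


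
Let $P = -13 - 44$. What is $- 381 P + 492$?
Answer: $22209$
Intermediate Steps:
$P = -57$
$- 381 P + 492 = \left(-381\right) \left(-57\right) + 492 = 21717 + 492 = 22209$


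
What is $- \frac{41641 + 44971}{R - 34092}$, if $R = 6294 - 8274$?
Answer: $\frac{21653}{9018} \approx 2.4011$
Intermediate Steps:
$R = -1980$
$- \frac{41641 + 44971}{R - 34092} = - \frac{41641 + 44971}{-1980 - 34092} = - \frac{86612}{-36072} = - \frac{86612 \left(-1\right)}{36072} = \left(-1\right) \left(- \frac{21653}{9018}\right) = \frac{21653}{9018}$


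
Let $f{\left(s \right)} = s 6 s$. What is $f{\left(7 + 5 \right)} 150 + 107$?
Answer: $129707$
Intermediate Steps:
$f{\left(s \right)} = 6 s^{2}$ ($f{\left(s \right)} = 6 s s = 6 s^{2}$)
$f{\left(7 + 5 \right)} 150 + 107 = 6 \left(7 + 5\right)^{2} \cdot 150 + 107 = 6 \cdot 12^{2} \cdot 150 + 107 = 6 \cdot 144 \cdot 150 + 107 = 864 \cdot 150 + 107 = 129600 + 107 = 129707$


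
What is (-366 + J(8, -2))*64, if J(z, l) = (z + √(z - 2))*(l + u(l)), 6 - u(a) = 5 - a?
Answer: -24960 - 192*√6 ≈ -25430.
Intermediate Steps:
u(a) = 1 + a (u(a) = 6 - (5 - a) = 6 + (-5 + a) = 1 + a)
J(z, l) = (1 + 2*l)*(z + √(-2 + z)) (J(z, l) = (z + √(z - 2))*(l + (1 + l)) = (z + √(-2 + z))*(1 + 2*l) = (1 + 2*l)*(z + √(-2 + z)))
(-366 + J(8, -2))*64 = (-366 + (8 + √(-2 + 8) + 2*(-2)*8 + 2*(-2)*√(-2 + 8)))*64 = (-366 + (8 + √6 - 32 + 2*(-2)*√6))*64 = (-366 + (8 + √6 - 32 - 4*√6))*64 = (-366 + (-24 - 3*√6))*64 = (-390 - 3*√6)*64 = -24960 - 192*√6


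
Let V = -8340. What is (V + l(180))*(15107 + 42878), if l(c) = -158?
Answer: -492756530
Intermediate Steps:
(V + l(180))*(15107 + 42878) = (-8340 - 158)*(15107 + 42878) = -8498*57985 = -492756530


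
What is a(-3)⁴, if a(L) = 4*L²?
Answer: 1679616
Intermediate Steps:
a(-3)⁴ = (4*(-3)²)⁴ = (4*9)⁴ = 36⁴ = 1679616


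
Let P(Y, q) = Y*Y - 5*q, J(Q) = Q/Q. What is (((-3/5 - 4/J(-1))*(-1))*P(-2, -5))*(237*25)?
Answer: 790395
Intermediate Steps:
J(Q) = 1
P(Y, q) = Y**2 - 5*q
(((-3/5 - 4/J(-1))*(-1))*P(-2, -5))*(237*25) = (((-3/5 - 4/1)*(-1))*((-2)**2 - 5*(-5)))*(237*25) = (((-3*1/5 - 4*1)*(-1))*(4 + 25))*5925 = (((-3/5 - 4)*(-1))*29)*5925 = (-23/5*(-1)*29)*5925 = ((23/5)*29)*5925 = (667/5)*5925 = 790395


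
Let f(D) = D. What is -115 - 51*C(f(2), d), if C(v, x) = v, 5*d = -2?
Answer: -217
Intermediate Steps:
d = -⅖ (d = (⅕)*(-2) = -⅖ ≈ -0.40000)
-115 - 51*C(f(2), d) = -115 - 51*2 = -115 - 102 = -217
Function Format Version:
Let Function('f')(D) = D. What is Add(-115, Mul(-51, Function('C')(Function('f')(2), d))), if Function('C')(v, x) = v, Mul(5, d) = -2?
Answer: -217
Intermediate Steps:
d = Rational(-2, 5) (d = Mul(Rational(1, 5), -2) = Rational(-2, 5) ≈ -0.40000)
Add(-115, Mul(-51, Function('C')(Function('f')(2), d))) = Add(-115, Mul(-51, 2)) = Add(-115, -102) = -217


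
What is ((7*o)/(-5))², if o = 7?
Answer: 2401/25 ≈ 96.040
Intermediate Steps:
((7*o)/(-5))² = ((7*7)/(-5))² = (49*(-⅕))² = (-49/5)² = 2401/25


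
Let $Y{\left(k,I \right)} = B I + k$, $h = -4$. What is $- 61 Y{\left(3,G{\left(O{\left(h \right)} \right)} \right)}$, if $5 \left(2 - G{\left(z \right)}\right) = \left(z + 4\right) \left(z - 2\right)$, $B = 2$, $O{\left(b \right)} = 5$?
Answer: $\frac{1159}{5} \approx 231.8$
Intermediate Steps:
$G{\left(z \right)} = 2 - \frac{\left(-2 + z\right) \left(4 + z\right)}{5}$ ($G{\left(z \right)} = 2 - \frac{\left(z + 4\right) \left(z - 2\right)}{5} = 2 - \frac{\left(4 + z\right) \left(-2 + z\right)}{5} = 2 - \frac{\left(-2 + z\right) \left(4 + z\right)}{5}$)
$Y{\left(k,I \right)} = k + 2 I$ ($Y{\left(k,I \right)} = 2 I + k = k + 2 I$)
$- 61 Y{\left(3,G{\left(O{\left(h \right)} \right)} \right)} = - 61 \left(3 + 2 \left(\frac{18}{5} - 2 - \frac{5^{2}}{5}\right)\right) = - 61 \left(3 + 2 \left(\frac{18}{5} - 2 - 5\right)\right) = - 61 \left(3 + 2 \left(- \frac{17}{5}\right)\right) = - 61 \left(3 - \frac{34}{5}\right) = \left(-61\right) \left(- \frac{19}{5}\right) = \frac{1159}{5}$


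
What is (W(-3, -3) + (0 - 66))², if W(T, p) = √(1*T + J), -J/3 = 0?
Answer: (-66 + I*√3)² ≈ 4353.0 - 228.63*I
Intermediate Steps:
J = 0 (J = -3*0 = 0)
W(T, p) = √T (W(T, p) = √(1*T + 0) = √(T + 0) = √T)
(W(-3, -3) + (0 - 66))² = (√(-3) + (0 - 66))² = (I*√3 - 66)² = (-66 + I*√3)²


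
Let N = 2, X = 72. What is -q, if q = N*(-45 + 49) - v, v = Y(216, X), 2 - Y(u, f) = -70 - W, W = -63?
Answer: 1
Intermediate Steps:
Y(u, f) = 9 (Y(u, f) = 2 - (-70 - 1*(-63)) = 2 - (-70 + 63) = 2 - 1*(-7) = 2 + 7 = 9)
v = 9
q = -1 (q = 2*(-45 + 49) - 1*9 = 2*4 - 9 = 8 - 9 = -1)
-q = -1*(-1) = 1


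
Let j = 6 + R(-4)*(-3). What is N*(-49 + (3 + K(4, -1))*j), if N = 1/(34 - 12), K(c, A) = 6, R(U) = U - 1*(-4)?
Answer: 5/22 ≈ 0.22727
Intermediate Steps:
R(U) = 4 + U (R(U) = U + 4 = 4 + U)
j = 6 (j = 6 + (4 - 4)*(-3) = 6 + 0*(-3) = 6 + 0 = 6)
N = 1/22 ≈ 0.045455
N*(-49 + (3 + K(4, -1))*j) = (-49 + (3 + 6)*6)/22 = (-49 + 9*6)/22 = (-49 + 54)/22 = (1/22)*5 = 5/22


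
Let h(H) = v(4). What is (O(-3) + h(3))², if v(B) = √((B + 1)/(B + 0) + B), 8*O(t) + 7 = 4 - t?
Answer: 21/4 ≈ 5.2500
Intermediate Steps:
O(t) = -3/8 - t/8 (O(t) = -7/8 + (4 - t)/8 = -7/8 + (½ - t/8) = -3/8 - t/8)
v(B) = √(B + (1 + B)/B) (v(B) = √((1 + B)/B + B) = √(B + (1 + B)/B))
h(H) = √21/2 (h(H) = √(1 + 4 + 1/4) = √(1 + 4 + ¼) = √(21/4) = √21/2)
(O(-3) + h(3))² = ((-3/8 - ⅛*(-3)) + √21/2)² = ((-3/8 + 3/8) + √21/2)² = (0 + √21/2)² = (√21/2)² = 21/4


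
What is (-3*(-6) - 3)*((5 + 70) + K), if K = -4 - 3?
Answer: 1020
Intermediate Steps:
K = -7
(-3*(-6) - 3)*((5 + 70) + K) = (-3*(-6) - 3)*((5 + 70) - 7) = (18 - 3)*(75 - 7) = 15*68 = 1020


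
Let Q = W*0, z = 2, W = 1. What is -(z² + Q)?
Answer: -4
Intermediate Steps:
Q = 0 (Q = 1*0 = 0)
-(z² + Q) = -(2² + 0) = -(4 + 0) = -1*4 = -4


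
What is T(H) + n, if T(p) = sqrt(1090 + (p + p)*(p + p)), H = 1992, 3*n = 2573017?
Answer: 2573017/3 + sqrt(15873346) ≈ 8.6166e+5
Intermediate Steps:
n = 2573017/3 (n = (1/3)*2573017 = 2573017/3 ≈ 8.5767e+5)
T(p) = sqrt(1090 + 4*p**2) (T(p) = sqrt(1090 + (2*p)*(2*p)) = sqrt(1090 + 4*p**2))
T(H) + n = sqrt(1090 + 4*1992**2) + 2573017/3 = sqrt(1090 + 4*3968064) + 2573017/3 = sqrt(1090 + 15872256) + 2573017/3 = sqrt(15873346) + 2573017/3 = 2573017/3 + sqrt(15873346)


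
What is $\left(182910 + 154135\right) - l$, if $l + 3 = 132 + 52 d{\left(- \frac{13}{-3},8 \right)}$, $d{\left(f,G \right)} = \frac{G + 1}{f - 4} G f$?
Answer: $288244$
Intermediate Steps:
$d{\left(f,G \right)} = \frac{G f \left(1 + G\right)}{-4 + f}$ ($d{\left(f,G \right)} = \frac{1 + G}{-4 + f} G f = \frac{G \left(1 + G\right)}{-4 + f} f = \frac{G f \left(1 + G\right)}{-4 + f}$)
$l = 48801$ ($l = -3 + \left(132 + 52 \frac{8 \left(- \frac{13}{-3}\right) \left(1 + 8\right)}{-4 - \frac{13}{-3}}\right) = -3 + \left(132 + 52 \cdot 8 \left(\left(-13\right) \left(- \frac{1}{3}\right)\right) \frac{1}{-4 - - \frac{13}{3}} \cdot 9\right) = -3 + \left(132 + 52 \cdot 8 \cdot \frac{13}{3} \frac{1}{-4 + \frac{13}{3}} \cdot 9\right) = -3 + \left(132 + 52 \cdot 8 \cdot \frac{13}{3} \frac{1}{\frac{1}{3}} \cdot 9\right) = -3 + \left(132 + 52 \cdot 8 \cdot \frac{13}{3} \cdot 3 \cdot 9\right) = -3 + \left(132 + 52 \cdot 936\right) = -3 + \left(132 + 48672\right) = -3 + 48804 = 48801$)
$\left(182910 + 154135\right) - l = \left(182910 + 154135\right) - 48801 = 337045 - 48801 = 288244$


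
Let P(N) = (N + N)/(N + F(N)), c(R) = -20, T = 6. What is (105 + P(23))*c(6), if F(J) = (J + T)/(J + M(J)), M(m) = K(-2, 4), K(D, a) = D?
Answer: -136815/64 ≈ -2137.7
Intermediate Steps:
M(m) = -2
F(J) = (6 + J)/(-2 + J) (F(J) = (J + 6)/(J - 2) = (6 + J)/(-2 + J))
P(N) = 2*N/(N + (6 + N)/(-2 + N)) (P(N) = (N + N)/(N + (6 + N)/(-2 + N)) = (2*N)/(N + (6 + N)/(-2 + N)) = 2*N/(N + (6 + N)/(-2 + N)))
(105 + P(23))*c(6) = (105 + 2*23*(-2 + 23)/(6 + 23² - 1*23))*(-20) = (105 + 2*23*21/(6 + 529 - 23))*(-20) = (105 + 2*23*21/512)*(-20) = (105 + 2*23*(1/512)*21)*(-20) = (105 + 483/256)*(-20) = (27363/256)*(-20) = -136815/64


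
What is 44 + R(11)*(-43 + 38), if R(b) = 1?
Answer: 39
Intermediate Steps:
44 + R(11)*(-43 + 38) = 44 + 1*(-43 + 38) = 44 + 1*(-5) = 44 - 5 = 39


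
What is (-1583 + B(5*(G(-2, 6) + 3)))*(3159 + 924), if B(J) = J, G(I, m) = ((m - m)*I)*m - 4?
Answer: -6483804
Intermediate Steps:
G(I, m) = -4 (G(I, m) = (0*I)*m - 4 = 0*m - 4 = 0 - 4 = -4)
(-1583 + B(5*(G(-2, 6) + 3)))*(3159 + 924) = (-1583 + 5*(-4 + 3))*(3159 + 924) = (-1583 + 5*(-1))*4083 = (-1583 - 5)*4083 = -1588*4083 = -6483804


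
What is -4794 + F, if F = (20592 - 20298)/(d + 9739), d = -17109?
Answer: -17666037/3685 ≈ -4794.0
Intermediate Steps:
F = -147/3685 (F = (20592 - 20298)/(-17109 + 9739) = 294/(-7370) = 294*(-1/7370) = -147/3685 ≈ -0.039891)
-4794 + F = -4794 - 147/3685 = -17666037/3685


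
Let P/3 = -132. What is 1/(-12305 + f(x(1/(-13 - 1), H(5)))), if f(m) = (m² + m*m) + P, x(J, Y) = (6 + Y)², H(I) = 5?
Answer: 1/16581 ≈ 6.0310e-5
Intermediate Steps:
P = -396 (P = 3*(-132) = -396)
f(m) = -396 + 2*m² (f(m) = (m² + m*m) - 396 = (m² + m²) - 396 = 2*m² - 396 = -396 + 2*m²)
1/(-12305 + f(x(1/(-13 - 1), H(5)))) = 1/(-12305 + (-396 + 2*((6 + 5)²)²)) = 1/(-12305 + (-396 + 2*(11²)²)) = 1/(-12305 + (-396 + 2*121²)) = 1/(-12305 + (-396 + 2*14641)) = 1/(-12305 + (-396 + 29282)) = 1/(-12305 + 28886) = 1/16581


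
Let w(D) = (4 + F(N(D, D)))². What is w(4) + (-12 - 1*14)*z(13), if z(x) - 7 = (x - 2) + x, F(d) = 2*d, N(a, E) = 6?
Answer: -550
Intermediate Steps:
z(x) = 5 + 2*x (z(x) = 7 + ((x - 2) + x) = 7 + ((-2 + x) + x) = 7 + (-2 + 2*x) = 5 + 2*x)
w(D) = 256 (w(D) = (4 + 2*6)² = (4 + 12)² = 16² = 256)
w(4) + (-12 - 1*14)*z(13) = 256 + (-12 - 1*14)*(5 + 2*13) = 256 + (-12 - 14)*(5 + 26) = 256 - 26*31 = 256 - 806 = -550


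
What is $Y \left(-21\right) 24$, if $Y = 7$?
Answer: $-3528$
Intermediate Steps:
$Y \left(-21\right) 24 = 7 \left(-21\right) 24 = \left(-147\right) 24 = -3528$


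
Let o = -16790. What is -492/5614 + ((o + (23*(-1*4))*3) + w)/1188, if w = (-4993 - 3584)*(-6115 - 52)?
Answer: 148426269203/3334716 ≈ 44509.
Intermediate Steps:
w = 52894359 (w = -8577*(-6167) = 52894359)
-492/5614 + ((o + (23*(-1*4))*3) + w)/1188 = -492/5614 + ((-16790 + (23*(-1*4))*3) + 52894359)/1188 = -492*1/5614 + ((-16790 + (23*(-4))*3) + 52894359)*(1/1188) = -246/2807 + ((-16790 - 92*3) + 52894359)*(1/1188) = -246/2807 + ((-16790 - 276) + 52894359)*(1/1188) = -246/2807 + (-17066 + 52894359)*(1/1188) = -246/2807 + 52877293*(1/1188) = -246/2807 + 52877293/1188 = 148426269203/3334716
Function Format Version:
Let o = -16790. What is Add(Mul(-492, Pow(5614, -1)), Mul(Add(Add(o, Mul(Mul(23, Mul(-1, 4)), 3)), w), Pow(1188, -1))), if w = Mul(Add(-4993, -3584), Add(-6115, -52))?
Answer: Rational(148426269203, 3334716) ≈ 44509.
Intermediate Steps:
w = 52894359 (w = Mul(-8577, -6167) = 52894359)
Add(Mul(-492, Pow(5614, -1)), Mul(Add(Add(o, Mul(Mul(23, Mul(-1, 4)), 3)), w), Pow(1188, -1))) = Add(Mul(-492, Pow(5614, -1)), Mul(Add(Add(-16790, Mul(Mul(23, Mul(-1, 4)), 3)), 52894359), Pow(1188, -1))) = Add(Mul(-492, Rational(1, 5614)), Mul(Add(Add(-16790, Mul(Mul(23, -4), 3)), 52894359), Rational(1, 1188))) = Add(Rational(-246, 2807), Mul(Add(Add(-16790, Mul(-92, 3)), 52894359), Rational(1, 1188))) = Add(Rational(-246, 2807), Mul(Add(Add(-16790, -276), 52894359), Rational(1, 1188))) = Add(Rational(-246, 2807), Mul(Add(-17066, 52894359), Rational(1, 1188))) = Add(Rational(-246, 2807), Mul(52877293, Rational(1, 1188))) = Add(Rational(-246, 2807), Rational(52877293, 1188)) = Rational(148426269203, 3334716)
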